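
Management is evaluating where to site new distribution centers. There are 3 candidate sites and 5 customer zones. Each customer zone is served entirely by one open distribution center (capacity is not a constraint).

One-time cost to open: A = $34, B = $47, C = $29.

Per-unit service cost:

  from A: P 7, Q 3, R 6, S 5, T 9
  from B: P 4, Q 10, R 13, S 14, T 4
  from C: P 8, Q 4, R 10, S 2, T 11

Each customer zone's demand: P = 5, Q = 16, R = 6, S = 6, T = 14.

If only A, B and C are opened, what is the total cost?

Each customer zone is assigned to its cheapest site among the open ones.
{A, B, C}: P→B 4·5=20, Q→A 3·16=48, R→A 6·6=36, S→C 2·6=12, T→B 4·14=56. Service 172; fixed 110; total 282.

Total cost: 282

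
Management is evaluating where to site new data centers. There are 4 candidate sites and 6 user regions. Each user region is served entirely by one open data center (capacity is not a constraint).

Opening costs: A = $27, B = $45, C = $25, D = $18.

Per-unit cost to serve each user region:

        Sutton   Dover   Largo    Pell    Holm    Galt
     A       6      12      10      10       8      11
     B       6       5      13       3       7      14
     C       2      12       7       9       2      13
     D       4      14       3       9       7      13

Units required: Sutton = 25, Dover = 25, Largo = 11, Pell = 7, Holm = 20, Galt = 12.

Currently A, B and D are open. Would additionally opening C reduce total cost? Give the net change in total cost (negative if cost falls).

Yes — net change −125 (cost falls by 125).

Current service cost with {A, B, D}: 551.
Adding C: each user region re-picks its cheapest; new service cost 401, saving 150.
Extra fixed cost: 25. Net change = 25 − 150 = -125.
(Totals: 641 → 516.)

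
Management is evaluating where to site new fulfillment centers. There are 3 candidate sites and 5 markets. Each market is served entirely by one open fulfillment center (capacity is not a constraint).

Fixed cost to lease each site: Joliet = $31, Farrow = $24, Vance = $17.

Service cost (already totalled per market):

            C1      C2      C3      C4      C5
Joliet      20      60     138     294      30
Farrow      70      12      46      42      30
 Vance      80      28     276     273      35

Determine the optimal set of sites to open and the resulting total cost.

Open Joliet and Farrow; minimum total cost 205.

For any fixed open set, each market goes to its cheapest open site; total = fixed + service.
{Joliet, Farrow}: C1→Joliet 20, C2→Farrow 12, C3→Farrow 46, C4→Farrow 42, C5→Joliet 30. Service 150; fixed 55; total 205.
{Joliet, Farrow, Vance}: service 150 + fixed 72 = 222
{Farrow}: service 200 + fixed 24 = 224
{Vance}: service 692 + fixed 17 = 709
No other subset beats 205.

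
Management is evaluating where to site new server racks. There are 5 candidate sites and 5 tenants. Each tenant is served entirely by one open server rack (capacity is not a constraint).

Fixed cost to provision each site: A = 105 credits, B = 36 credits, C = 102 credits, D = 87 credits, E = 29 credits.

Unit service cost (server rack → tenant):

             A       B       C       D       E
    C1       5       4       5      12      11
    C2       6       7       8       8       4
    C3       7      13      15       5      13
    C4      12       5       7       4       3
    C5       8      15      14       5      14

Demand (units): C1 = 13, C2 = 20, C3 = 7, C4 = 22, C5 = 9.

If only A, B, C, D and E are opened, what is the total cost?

Total cost: 637

Each tenant is assigned to its cheapest site among the open ones.
{A, B, C, D, E}: C1→B 4·13=52, C2→E 4·20=80, C3→D 5·7=35, C4→E 3·22=66, C5→D 5·9=45. Service 278; fixed 359; total 637.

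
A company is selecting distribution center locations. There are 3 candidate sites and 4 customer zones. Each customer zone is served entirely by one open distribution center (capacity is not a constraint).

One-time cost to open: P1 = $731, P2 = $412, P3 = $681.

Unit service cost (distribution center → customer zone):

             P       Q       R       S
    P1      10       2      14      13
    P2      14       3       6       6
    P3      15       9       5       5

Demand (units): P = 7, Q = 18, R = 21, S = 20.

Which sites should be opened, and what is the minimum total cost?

Open P2 only; minimum total cost 810.

For any fixed open set, each customer zone goes to its cheapest open site; total = fixed + service.
{P2}: P→P2 14·7=98, Q→P2 3·18=54, R→P2 6·21=126, S→P2 6·20=120. Service 398; fixed 412; total 810.
{P3}: service 472 + fixed 681 = 1153
{P1}: P→P1 10·7=70, Q→P1 2·18=36, R→P1 14·21=294, S→P1 13·20=260. Service 660; fixed 731; total 1391.
{P1, P2, P3}: service 311 + fixed 1824 = 2135
No other subset beats 810.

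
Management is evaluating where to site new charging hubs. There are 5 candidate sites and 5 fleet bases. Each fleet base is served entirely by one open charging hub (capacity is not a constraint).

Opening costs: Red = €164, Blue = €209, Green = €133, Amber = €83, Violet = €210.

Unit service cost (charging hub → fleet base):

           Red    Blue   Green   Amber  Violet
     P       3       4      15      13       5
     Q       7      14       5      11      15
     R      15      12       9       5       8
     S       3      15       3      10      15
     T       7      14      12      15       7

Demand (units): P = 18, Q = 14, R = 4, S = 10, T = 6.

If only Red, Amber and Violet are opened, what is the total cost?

Each fleet base is assigned to its cheapest site among the open ones.
{Red, Amber, Violet}: P→Red 3·18=54, Q→Red 7·14=98, R→Amber 5·4=20, S→Red 3·10=30, T→Red 7·6=42. Service 244; fixed 457; total 701.

Total cost: 701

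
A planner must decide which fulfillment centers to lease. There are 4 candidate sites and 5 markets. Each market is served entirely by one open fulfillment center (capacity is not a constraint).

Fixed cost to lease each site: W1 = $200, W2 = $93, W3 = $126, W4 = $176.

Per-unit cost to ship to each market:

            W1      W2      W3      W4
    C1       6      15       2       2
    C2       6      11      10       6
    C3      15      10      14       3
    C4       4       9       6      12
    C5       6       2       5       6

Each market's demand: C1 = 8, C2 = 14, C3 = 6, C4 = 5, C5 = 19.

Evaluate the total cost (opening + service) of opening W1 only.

Each market is assigned to its cheapest site among the open ones.
{W1}: C1→W1 6·8=48, C2→W1 6·14=84, C3→W1 15·6=90, C4→W1 4·5=20, C5→W1 6·19=114. Service 356; fixed 200; total 556.

Total cost: 556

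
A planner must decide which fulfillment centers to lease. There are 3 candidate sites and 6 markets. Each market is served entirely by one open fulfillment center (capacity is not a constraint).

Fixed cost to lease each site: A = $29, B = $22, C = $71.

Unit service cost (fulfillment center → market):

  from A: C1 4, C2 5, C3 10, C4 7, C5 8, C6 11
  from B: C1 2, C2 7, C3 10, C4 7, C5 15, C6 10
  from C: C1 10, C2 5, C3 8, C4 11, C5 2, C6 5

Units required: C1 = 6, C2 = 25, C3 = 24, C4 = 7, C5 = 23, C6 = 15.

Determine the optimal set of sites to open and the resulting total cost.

For any fixed open set, each market goes to its cheapest open site; total = fixed + service.
{B, C}: C1→B 2·6=12, C2→C 5·25=125, C3→C 8·24=192, C4→B 7·7=49, C5→C 2·23=46, C6→C 5·15=75. Service 499; fixed 93; total 592.
{A, C}: C1→A 4·6=24, C2→A 5·25=125, C3→C 8·24=192, C4→A 7·7=49, C5→C 2·23=46, C6→C 5·15=75. Service 511; fixed 100; total 611.
{A, B, C}: C1→B 2·6=12, C2→A 5·25=125, C3→C 8·24=192, C4→A 7·7=49, C5→C 2·23=46, C6→C 5·15=75. Service 499; fixed 122; total 621.
{B}: service 971 + fixed 22 = 993
No other subset beats 592.

Open B and C; minimum total cost 592.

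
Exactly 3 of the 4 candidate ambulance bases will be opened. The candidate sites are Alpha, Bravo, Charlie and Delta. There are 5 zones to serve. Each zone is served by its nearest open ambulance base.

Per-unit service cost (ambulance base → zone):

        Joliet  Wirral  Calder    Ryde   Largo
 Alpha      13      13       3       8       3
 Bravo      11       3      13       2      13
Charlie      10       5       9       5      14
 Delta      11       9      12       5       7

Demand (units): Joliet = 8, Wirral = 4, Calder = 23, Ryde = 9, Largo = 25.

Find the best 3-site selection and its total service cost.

With exactly 3 open, each zone uses its cheapest among the chosen.
{Alpha, Bravo, Charlie}: Joliet→Charlie 10·8=80, Wirral→Bravo 3·4=12, Calder→Alpha 3·23=69, Ryde→Bravo 2·9=18, Largo→Alpha 3·25=75. Service cost 254.
{Alpha, Bravo, Delta}: service cost 262
{Alpha, Charlie, Delta}: service cost 289
Among all 4 size-3 choices, {Alpha, Bravo, Charlie} is lowest.

Choose Alpha, Bravo and Charlie; total service cost 254.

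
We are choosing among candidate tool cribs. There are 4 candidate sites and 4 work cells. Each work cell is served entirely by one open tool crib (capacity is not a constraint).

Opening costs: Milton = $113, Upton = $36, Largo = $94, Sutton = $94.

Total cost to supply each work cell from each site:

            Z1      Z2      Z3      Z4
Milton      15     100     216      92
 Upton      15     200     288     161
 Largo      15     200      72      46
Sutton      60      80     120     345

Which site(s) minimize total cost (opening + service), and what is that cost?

For any fixed open set, each work cell goes to its cheapest open site; total = fixed + service.
{Largo, Sutton}: Z1→Largo 15, Z2→Sutton 80, Z3→Largo 72, Z4→Largo 46. Service 213; fixed 188; total 401.
{Largo}: service 333 + fixed 94 = 427
{Upton, Largo, Sutton}: service 213 + fixed 224 = 437
{Milton, Upton, Largo, Sutton}: Z1→Milton 15, Z2→Sutton 80, Z3→Largo 72, Z4→Largo 46. Service 213; fixed 337; total 550.
No other subset beats 401.

Open Largo and Sutton; minimum total cost 401.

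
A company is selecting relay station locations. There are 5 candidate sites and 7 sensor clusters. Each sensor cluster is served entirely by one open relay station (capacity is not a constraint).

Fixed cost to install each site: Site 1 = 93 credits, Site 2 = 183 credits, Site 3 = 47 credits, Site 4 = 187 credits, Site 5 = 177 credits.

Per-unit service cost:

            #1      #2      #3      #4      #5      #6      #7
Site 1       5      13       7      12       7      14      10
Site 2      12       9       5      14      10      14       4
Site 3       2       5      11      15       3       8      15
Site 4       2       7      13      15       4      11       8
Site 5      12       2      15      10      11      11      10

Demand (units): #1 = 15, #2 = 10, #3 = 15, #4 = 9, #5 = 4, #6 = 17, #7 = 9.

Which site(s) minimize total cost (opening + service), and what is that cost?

For any fixed open set, each sensor cluster goes to its cheapest open site; total = fixed + service.
{Site 1, Site 3}: #1→Site 3 2·15=30, #2→Site 3 5·10=50, #3→Site 1 7·15=105, #4→Site 1 12·9=108, #5→Site 3 3·4=12, #6→Site 3 8·17=136, #7→Site 1 10·9=90. Service 531; fixed 140; total 671.
{Site 2, Site 3}: service 465 + fixed 230 = 695
{Site 3}: #1→Site 3 2·15=30, #2→Site 3 5·10=50, #3→Site 3 11·15=165, #4→Site 3 15·9=135, #5→Site 3 3·4=12, #6→Site 3 8·17=136, #7→Site 3 15·9=135. Service 663; fixed 47; total 710.
{Site 1, Site 2, Site 3, Site 4, Site 5}: service 399 + fixed 687 = 1086
No other subset beats 671.

Open Site 1 and Site 3; minimum total cost 671.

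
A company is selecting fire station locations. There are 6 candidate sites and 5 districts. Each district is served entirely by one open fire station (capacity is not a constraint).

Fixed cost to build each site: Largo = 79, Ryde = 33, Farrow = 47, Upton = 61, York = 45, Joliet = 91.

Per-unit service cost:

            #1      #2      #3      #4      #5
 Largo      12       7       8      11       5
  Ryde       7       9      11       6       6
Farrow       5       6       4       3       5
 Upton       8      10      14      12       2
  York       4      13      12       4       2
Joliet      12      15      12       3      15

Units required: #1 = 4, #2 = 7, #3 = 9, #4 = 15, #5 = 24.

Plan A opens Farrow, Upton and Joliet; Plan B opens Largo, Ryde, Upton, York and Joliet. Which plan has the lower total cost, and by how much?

Plan A: {Farrow, Upton, Joliet}: #1→Farrow 5·4=20, #2→Farrow 6·7=42, #3→Farrow 4·9=36, #4→Farrow 3·15=45, #5→Upton 2·24=48. Service 191; fixed 199; total 390.
Plan B: {Largo, Ryde, Upton, York, Joliet}: #1→York 4·4=16, #2→Largo 7·7=49, #3→Largo 8·9=72, #4→Joliet 3·15=45, #5→Upton 2·24=48. Service 230; fixed 309; total 539.
Difference: |390 − 539| = 149.

Plan A is cheaper by 149.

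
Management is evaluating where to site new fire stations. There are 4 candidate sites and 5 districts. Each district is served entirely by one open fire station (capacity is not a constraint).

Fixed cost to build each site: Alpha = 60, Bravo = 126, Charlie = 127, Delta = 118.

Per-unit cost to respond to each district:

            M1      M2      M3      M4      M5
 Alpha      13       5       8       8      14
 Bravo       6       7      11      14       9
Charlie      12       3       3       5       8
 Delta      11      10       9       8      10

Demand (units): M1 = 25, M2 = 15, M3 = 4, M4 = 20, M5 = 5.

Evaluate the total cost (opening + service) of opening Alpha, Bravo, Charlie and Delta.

Each district is assigned to its cheapest site among the open ones.
{Alpha, Bravo, Charlie, Delta}: M1→Bravo 6·25=150, M2→Charlie 3·15=45, M3→Charlie 3·4=12, M4→Charlie 5·20=100, M5→Charlie 8·5=40. Service 347; fixed 431; total 778.

Total cost: 778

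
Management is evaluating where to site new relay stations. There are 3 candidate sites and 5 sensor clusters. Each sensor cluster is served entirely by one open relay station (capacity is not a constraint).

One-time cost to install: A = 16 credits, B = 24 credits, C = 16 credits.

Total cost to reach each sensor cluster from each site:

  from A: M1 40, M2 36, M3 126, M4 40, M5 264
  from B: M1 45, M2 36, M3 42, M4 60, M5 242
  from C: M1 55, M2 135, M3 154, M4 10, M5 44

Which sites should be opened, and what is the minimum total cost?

For any fixed open set, each sensor cluster goes to its cheapest open site; total = fixed + service.
{B, C}: M1→B 45, M2→B 36, M3→B 42, M4→C 10, M5→C 44. Service 177; fixed 40; total 217.
{A, B, C}: M1→A 40, M2→A 36, M3→B 42, M4→C 10, M5→C 44. Service 172; fixed 56; total 228.
{A, C}: M1→A 40, M2→A 36, M3→A 126, M4→C 10, M5→C 44. Service 256; fixed 32; total 288.
{A}: M1→A 40, M2→A 36, M3→A 126, M4→A 40, M5→A 264. Service 506; fixed 16; total 522.
No other subset beats 217.

Open B and C; minimum total cost 217.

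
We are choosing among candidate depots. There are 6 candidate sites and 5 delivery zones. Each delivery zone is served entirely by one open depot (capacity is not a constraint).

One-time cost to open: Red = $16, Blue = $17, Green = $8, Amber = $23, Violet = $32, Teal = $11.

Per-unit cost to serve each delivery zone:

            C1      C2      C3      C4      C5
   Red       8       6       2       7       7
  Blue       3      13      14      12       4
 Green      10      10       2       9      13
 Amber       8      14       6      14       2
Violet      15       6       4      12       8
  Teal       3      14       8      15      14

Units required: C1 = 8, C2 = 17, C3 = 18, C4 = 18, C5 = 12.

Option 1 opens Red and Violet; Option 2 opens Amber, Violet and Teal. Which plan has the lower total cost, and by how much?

Option 1: {Red, Violet}: C1→Red 8·8=64, C2→Red 6·17=102, C3→Red 2·18=36, C4→Red 7·18=126, C5→Red 7·12=84. Service 412; fixed 48; total 460.
Option 2: {Amber, Violet, Teal}: C1→Teal 3·8=24, C2→Violet 6·17=102, C3→Violet 4·18=72, C4→Violet 12·18=216, C5→Amber 2·12=24. Service 438; fixed 66; total 504.
Difference: |460 − 504| = 44.

Option 1 is cheaper by 44.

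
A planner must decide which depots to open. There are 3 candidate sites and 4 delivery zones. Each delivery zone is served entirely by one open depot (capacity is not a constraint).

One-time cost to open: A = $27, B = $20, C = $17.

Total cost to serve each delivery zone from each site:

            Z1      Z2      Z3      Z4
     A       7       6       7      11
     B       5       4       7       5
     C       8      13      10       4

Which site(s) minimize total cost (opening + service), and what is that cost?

For any fixed open set, each delivery zone goes to its cheapest open site; total = fixed + service.
{B}: Z1→B 5, Z2→B 4, Z3→B 7, Z4→B 5. Service 21; fixed 20; total 41.
{C}: Z1→C 8, Z2→C 13, Z3→C 10, Z4→C 4. Service 35; fixed 17; total 52.
{B, C}: Z1→B 5, Z2→B 4, Z3→B 7, Z4→C 4. Service 20; fixed 37; total 57.
{A, B, C}: service 20 + fixed 64 = 84
No other subset beats 41.

Open B only; minimum total cost 41.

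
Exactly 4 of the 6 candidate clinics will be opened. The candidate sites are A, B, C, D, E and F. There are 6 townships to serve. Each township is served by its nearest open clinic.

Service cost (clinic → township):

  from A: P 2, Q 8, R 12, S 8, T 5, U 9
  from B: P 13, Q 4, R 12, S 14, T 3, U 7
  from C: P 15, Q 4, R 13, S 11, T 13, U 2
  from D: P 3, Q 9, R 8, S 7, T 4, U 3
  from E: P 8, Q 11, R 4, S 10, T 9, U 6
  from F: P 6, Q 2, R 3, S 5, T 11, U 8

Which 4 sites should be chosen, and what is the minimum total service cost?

Choose A, B, C and F; total service cost 17.

With exactly 4 open, each township uses its cheapest among the chosen.
{A, B, C, F}: P→A 2, Q→F 2, R→F 3, S→F 5, T→B 3, U→C 2. Service cost 17.
{A, B, D, F}: service cost 18
{A, C, D, F}: service cost 18
Among all 15 size-4 choices, {A, B, C, F} is lowest.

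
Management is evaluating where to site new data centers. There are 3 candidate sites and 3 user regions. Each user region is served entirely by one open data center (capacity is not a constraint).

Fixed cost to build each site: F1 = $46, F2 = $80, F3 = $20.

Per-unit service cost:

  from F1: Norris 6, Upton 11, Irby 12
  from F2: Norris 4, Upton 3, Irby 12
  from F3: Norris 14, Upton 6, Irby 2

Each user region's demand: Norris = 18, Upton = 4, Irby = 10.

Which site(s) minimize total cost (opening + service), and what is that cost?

Open F2 and F3; minimum total cost 204.

For any fixed open set, each user region goes to its cheapest open site; total = fixed + service.
{F2, F3}: Norris→F2 4·18=72, Upton→F2 3·4=12, Irby→F3 2·10=20. Service 104; fixed 100; total 204.
{F1, F3}: service 152 + fixed 66 = 218
{F1, F2, F3}: Norris→F2 4·18=72, Upton→F2 3·4=12, Irby→F3 2·10=20. Service 104; fixed 146; total 250.
{F3}: Norris→F3 14·18=252, Upton→F3 6·4=24, Irby→F3 2·10=20. Service 296; fixed 20; total 316.
No other subset beats 204.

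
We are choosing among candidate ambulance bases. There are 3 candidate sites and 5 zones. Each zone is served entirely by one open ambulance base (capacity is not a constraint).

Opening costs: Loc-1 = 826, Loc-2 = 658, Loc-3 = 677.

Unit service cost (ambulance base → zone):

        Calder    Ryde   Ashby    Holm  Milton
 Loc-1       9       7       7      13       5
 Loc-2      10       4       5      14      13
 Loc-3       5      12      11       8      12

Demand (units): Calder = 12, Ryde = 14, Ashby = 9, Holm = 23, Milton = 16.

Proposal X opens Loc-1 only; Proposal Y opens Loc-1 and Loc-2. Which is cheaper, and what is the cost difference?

Proposal X: {Loc-1}: Calder→Loc-1 9·12=108, Ryde→Loc-1 7·14=98, Ashby→Loc-1 7·9=63, Holm→Loc-1 13·23=299, Milton→Loc-1 5·16=80. Service 648; fixed 826; total 1474.
Proposal Y: {Loc-1, Loc-2}: Calder→Loc-1 9·12=108, Ryde→Loc-2 4·14=56, Ashby→Loc-2 5·9=45, Holm→Loc-1 13·23=299, Milton→Loc-1 5·16=80. Service 588; fixed 1484; total 2072.
Difference: |1474 − 2072| = 598.

Proposal X is cheaper by 598.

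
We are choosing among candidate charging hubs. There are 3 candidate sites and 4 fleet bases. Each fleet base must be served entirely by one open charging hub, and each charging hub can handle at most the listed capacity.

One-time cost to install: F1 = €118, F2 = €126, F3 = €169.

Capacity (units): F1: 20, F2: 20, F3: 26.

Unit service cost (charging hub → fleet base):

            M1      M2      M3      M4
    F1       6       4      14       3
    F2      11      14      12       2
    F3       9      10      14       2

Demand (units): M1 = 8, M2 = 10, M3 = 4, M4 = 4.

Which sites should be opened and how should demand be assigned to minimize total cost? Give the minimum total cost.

Open {F1, F2}: M1→F1 6·8=48, M2→F1 4·10=40, M3→F2 12·4=48, M4→F2 2·4=8.
Loads: F1 carries 18/20, F2 carries 8/20. Service 144; fixed 244; total 388.
Next best feasible plan costs 405.

Minimum total cost: 388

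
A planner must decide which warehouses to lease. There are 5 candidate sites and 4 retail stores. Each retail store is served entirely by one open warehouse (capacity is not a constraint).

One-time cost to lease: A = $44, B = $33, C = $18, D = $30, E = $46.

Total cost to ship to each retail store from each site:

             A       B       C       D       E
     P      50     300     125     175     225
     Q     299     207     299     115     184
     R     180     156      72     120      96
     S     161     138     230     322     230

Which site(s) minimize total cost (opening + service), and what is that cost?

For any fixed open set, each retail store goes to its cheapest open site; total = fixed + service.
{A, C, D}: P→A 50, Q→D 115, R→C 72, S→A 161. Service 398; fixed 92; total 490.
{A, B, C, D}: service 375 + fixed 125 = 500
{A, D}: service 446 + fixed 74 = 520
{A, B, C, D, E}: service 375 + fixed 171 = 546
No other subset beats 490.

Open A, C and D; minimum total cost 490.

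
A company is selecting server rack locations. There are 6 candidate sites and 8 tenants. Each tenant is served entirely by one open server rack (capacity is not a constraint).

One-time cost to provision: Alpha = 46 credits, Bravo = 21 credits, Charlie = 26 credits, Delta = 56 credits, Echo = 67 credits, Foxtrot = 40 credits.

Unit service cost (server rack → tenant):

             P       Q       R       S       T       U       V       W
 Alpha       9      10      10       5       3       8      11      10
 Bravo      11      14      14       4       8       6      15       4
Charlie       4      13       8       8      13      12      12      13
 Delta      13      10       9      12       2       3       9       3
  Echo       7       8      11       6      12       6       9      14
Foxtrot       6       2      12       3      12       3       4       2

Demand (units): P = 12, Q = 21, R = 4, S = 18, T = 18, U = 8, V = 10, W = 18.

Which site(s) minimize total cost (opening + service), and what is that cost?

Open Charlie, Delta and Foxtrot; minimum total cost 434.

For any fixed open set, each tenant goes to its cheapest open site; total = fixed + service.
{Charlie, Delta, Foxtrot}: P→Charlie 4·12=48, Q→Foxtrot 2·21=42, R→Charlie 8·4=32, S→Foxtrot 3·18=54, T→Delta 2·18=36, U→Delta 3·8=24, V→Foxtrot 4·10=40, W→Foxtrot 2·18=36. Service 312; fixed 122; total 434.
{Delta, Foxtrot}: P→Foxtrot 6·12=72, Q→Foxtrot 2·21=42, R→Delta 9·4=36, S→Foxtrot 3·18=54, T→Delta 2·18=36, U→Delta 3·8=24, V→Foxtrot 4·10=40, W→Foxtrot 2·18=36. Service 340; fixed 96; total 436.
{Alpha, Charlie, Foxtrot}: service 330 + fixed 112 = 442
{Alpha, Bravo, Charlie, Delta, Echo, Foxtrot}: service 312 + fixed 256 = 568
No other subset beats 434.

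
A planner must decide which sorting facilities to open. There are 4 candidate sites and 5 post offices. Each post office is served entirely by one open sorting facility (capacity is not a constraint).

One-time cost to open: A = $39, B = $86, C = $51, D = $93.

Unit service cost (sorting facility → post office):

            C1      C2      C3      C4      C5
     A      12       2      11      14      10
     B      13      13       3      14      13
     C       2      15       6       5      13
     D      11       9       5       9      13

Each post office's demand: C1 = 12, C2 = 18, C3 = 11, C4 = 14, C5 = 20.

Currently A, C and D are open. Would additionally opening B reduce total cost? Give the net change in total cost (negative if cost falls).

Current service cost with {A, C, D}: 385.
Adding B: each post office re-picks its cheapest; new service cost 363, saving 22.
Extra fixed cost: 86. Net change = 86 − 22 = 64.
(Totals: 568 → 632.)

No — net change +64 (cost rises by 64).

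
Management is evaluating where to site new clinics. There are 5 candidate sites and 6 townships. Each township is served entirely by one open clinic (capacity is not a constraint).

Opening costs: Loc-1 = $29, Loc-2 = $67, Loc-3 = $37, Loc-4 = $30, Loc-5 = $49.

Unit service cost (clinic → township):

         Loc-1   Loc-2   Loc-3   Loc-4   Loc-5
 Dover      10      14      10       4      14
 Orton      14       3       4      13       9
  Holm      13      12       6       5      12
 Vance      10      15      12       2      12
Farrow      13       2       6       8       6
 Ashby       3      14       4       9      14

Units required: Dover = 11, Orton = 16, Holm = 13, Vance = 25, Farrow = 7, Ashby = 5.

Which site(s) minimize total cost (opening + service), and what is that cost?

For any fixed open set, each township goes to its cheapest open site; total = fixed + service.
{Loc-3, Loc-4}: Dover→Loc-4 4·11=44, Orton→Loc-3 4·16=64, Holm→Loc-4 5·13=65, Vance→Loc-4 2·25=50, Farrow→Loc-3 6·7=42, Ashby→Loc-3 4·5=20. Service 285; fixed 67; total 352.
{Loc-1, Loc-2, Loc-4}: Dover→Loc-4 4·11=44, Orton→Loc-2 3·16=48, Holm→Loc-4 5·13=65, Vance→Loc-4 2·25=50, Farrow→Loc-2 2·7=14, Ashby→Loc-1 3·5=15. Service 236; fixed 126; total 362.
{Loc-2, Loc-4}: Dover→Loc-4 4·11=44, Orton→Loc-2 3·16=48, Holm→Loc-4 5·13=65, Vance→Loc-4 2·25=50, Farrow→Loc-2 2·7=14, Ashby→Loc-4 9·5=45. Service 266; fixed 97; total 363.
{Loc-1, Loc-2, Loc-3, Loc-4, Loc-5}: Dover→Loc-4 4·11=44, Orton→Loc-2 3·16=48, Holm→Loc-4 5·13=65, Vance→Loc-4 2·25=50, Farrow→Loc-2 2·7=14, Ashby→Loc-1 3·5=15. Service 236; fixed 212; total 448.
No other subset beats 352.

Open Loc-3 and Loc-4; minimum total cost 352.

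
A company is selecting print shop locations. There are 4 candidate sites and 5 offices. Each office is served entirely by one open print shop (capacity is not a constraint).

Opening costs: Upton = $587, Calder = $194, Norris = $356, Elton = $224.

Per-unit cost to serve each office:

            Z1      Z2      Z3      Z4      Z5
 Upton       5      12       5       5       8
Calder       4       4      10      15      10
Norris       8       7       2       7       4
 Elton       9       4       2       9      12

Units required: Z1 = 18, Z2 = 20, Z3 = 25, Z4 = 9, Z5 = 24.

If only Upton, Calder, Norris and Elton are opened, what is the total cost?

Total cost: 1704

Each office is assigned to its cheapest site among the open ones.
{Upton, Calder, Norris, Elton}: Z1→Calder 4·18=72, Z2→Calder 4·20=80, Z3→Norris 2·25=50, Z4→Upton 5·9=45, Z5→Norris 4·24=96. Service 343; fixed 1361; total 1704.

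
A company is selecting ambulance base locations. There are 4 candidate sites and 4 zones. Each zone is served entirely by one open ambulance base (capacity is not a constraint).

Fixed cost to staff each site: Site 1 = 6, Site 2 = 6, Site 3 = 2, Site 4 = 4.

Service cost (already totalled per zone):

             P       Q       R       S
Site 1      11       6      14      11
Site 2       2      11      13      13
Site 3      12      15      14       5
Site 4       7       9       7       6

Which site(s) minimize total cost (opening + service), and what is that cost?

For any fixed open set, each zone goes to its cheapest open site; total = fixed + service.
{Site 4}: P→Site 4 7, Q→Site 4 9, R→Site 4 7, S→Site 4 6. Service 29; fixed 4; total 33.
{Site 2, Site 4}: service 24 + fixed 10 = 34
{Site 3, Site 4}: service 28 + fixed 6 = 34
{Site 1, Site 2, Site 3, Site 4}: service 20 + fixed 18 = 38
No other subset beats 33.

Open Site 4 only; minimum total cost 33.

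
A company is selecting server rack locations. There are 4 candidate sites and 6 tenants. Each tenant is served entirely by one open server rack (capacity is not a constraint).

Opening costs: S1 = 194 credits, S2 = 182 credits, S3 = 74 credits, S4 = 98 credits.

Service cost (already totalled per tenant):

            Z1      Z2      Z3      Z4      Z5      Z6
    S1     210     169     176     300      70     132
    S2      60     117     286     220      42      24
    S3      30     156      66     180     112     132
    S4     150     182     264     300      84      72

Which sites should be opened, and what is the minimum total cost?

For any fixed open set, each tenant goes to its cheapest open site; total = fixed + service.
{S2, S3}: Z1→S3 30, Z2→S2 117, Z3→S3 66, Z4→S3 180, Z5→S2 42, Z6→S2 24. Service 459; fixed 256; total 715.
{S3}: service 676 + fixed 74 = 750
{S3, S4}: service 588 + fixed 172 = 760
{S1, S2, S3, S4}: service 459 + fixed 548 = 1007
No other subset beats 715.

Open S2 and S3; minimum total cost 715.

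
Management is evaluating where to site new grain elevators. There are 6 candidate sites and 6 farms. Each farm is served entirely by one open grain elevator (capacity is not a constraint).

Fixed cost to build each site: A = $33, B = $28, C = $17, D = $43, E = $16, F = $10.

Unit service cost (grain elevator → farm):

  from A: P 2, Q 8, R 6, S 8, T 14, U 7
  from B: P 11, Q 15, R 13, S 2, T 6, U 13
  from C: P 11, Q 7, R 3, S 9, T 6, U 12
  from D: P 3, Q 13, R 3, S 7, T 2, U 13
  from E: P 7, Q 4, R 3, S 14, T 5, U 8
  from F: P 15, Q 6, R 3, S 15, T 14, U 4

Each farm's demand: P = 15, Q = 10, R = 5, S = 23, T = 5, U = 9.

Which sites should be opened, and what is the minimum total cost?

For any fixed open set, each farm goes to its cheapest open site; total = fixed + service.
{A, B, E, F}: P→A 2·15=30, Q→E 4·10=40, R→E 3·5=15, S→B 2·23=46, T→E 5·5=25, U→F 4·9=36. Service 192; fixed 87; total 279.
{A, B, F}: service 217 + fixed 71 = 288
{B, D, E, F}: service 192 + fixed 97 = 289
{A, B, C, D, E, F}: service 177 + fixed 147 = 324
No other subset beats 279.

Open A, B, E and F; minimum total cost 279.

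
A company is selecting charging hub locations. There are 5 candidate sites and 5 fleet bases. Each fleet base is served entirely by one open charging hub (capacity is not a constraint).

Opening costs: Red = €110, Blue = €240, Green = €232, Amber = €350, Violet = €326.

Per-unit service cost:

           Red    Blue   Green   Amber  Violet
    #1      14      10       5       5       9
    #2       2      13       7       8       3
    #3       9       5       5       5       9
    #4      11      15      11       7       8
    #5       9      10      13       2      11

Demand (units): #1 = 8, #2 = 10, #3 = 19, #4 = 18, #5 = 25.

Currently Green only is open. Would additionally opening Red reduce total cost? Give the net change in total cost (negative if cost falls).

Yes — net change −40 (cost falls by 40).

Current service cost with {Green}: 728.
Adding Red: each fleet base re-picks its cheapest; new service cost 578, saving 150.
Extra fixed cost: 110. Net change = 110 − 150 = -40.
(Totals: 960 → 920.)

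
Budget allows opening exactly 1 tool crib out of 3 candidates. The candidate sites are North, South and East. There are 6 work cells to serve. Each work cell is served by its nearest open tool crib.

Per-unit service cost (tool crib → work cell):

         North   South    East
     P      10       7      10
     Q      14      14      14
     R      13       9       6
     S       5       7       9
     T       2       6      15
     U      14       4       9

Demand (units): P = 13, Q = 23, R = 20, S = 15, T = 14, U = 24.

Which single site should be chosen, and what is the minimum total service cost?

With exactly 1 open, each work cell uses its cheapest among the chosen.
{South}: P→South 7·13=91, Q→South 14·23=322, R→South 9·20=180, S→South 7·15=105, T→South 6·14=84, U→South 4·24=96. Service cost 878.
{East}: service cost 1133
{North}: service cost 1151
Among all 3 size-1 choices, {South} is lowest.

Choose South only; total service cost 878.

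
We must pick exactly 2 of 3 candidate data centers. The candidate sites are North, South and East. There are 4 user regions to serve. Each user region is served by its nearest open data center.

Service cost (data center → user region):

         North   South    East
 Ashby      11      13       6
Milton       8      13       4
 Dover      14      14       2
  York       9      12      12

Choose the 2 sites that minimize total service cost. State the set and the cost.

With exactly 2 open, each user region uses its cheapest among the chosen.
{North, East}: Ashby→East 6, Milton→East 4, Dover→East 2, York→North 9. Service cost 21.
{South, East}: service cost 24
{North, South}: service cost 42
Among all 3 size-2 choices, {North, East} is lowest.

Choose North and East; total service cost 21.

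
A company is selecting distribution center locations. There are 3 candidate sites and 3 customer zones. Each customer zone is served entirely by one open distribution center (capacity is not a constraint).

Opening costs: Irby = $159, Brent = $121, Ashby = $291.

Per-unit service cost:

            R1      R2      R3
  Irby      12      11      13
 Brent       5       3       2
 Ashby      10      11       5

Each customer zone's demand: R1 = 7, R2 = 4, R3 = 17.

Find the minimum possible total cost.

Minimum total cost: 202

For any fixed open set, each customer zone goes to its cheapest open site; total = fixed + service.
{Brent}: R1→Brent 5·7=35, R2→Brent 3·4=12, R3→Brent 2·17=34. Service 81; fixed 121; total 202.
{Irby, Brent}: service 81 + fixed 280 = 361
{Ashby}: R1→Ashby 10·7=70, R2→Ashby 11·4=44, R3→Ashby 5·17=85. Service 199; fixed 291; total 490.
{Irby, Brent, Ashby}: R1→Brent 5·7=35, R2→Brent 3·4=12, R3→Brent 2·17=34. Service 81; fixed 571; total 652.
No other subset beats 202.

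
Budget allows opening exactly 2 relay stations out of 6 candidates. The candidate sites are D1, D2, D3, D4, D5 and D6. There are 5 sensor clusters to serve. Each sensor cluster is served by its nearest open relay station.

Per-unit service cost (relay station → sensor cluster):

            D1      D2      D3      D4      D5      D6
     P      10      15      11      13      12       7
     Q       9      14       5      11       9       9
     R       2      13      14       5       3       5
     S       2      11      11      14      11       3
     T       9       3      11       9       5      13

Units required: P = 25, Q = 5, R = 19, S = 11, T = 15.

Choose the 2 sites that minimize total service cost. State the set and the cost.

With exactly 2 open, each sensor cluster uses its cheapest among the chosen.
{D5, D6}: P→D6 7·25=175, Q→D5 9·5=45, R→D5 3·19=57, S→D6 3·11=33, T→D5 5·15=75. Service cost 385.
{D2, D6}: service cost 393
{D1, D2}: service cost 400
Among all 15 size-2 choices, {D5, D6} is lowest.

Choose D5 and D6; total service cost 385.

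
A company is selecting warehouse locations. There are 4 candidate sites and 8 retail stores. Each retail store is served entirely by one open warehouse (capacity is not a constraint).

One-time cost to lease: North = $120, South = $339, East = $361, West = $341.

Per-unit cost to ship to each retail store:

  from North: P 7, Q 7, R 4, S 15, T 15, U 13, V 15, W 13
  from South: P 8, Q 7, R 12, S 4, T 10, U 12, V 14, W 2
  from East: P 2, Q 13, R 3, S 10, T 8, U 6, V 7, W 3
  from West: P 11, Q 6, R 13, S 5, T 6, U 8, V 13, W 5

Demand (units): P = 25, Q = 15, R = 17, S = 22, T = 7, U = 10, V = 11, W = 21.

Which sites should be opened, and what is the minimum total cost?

For any fixed open set, each retail store goes to its cheapest open site; total = fixed + service.
{East}: P→East 2·25=50, Q→East 13·15=195, R→East 3·17=51, S→East 10·22=220, T→East 8·7=56, U→East 6·10=60, V→East 7·11=77, W→East 3·21=63. Service 772; fixed 361; total 1133.
{North, East}: P→East 2·25=50, Q→North 7·15=105, R→East 3·17=51, S→East 10·22=220, T→East 8·7=56, U→East 6·10=60, V→East 7·11=77, W→East 3·21=63. Service 682; fixed 481; total 1163.
{South, East}: P→East 2·25=50, Q→South 7·15=105, R→East 3·17=51, S→South 4·22=88, T→East 8·7=56, U→East 6·10=60, V→East 7·11=77, W→South 2·21=42. Service 529; fixed 700; total 1229.
{North, South, East, West}: service 500 + fixed 1161 = 1661
No other subset beats 1133.

Open East only; minimum total cost 1133.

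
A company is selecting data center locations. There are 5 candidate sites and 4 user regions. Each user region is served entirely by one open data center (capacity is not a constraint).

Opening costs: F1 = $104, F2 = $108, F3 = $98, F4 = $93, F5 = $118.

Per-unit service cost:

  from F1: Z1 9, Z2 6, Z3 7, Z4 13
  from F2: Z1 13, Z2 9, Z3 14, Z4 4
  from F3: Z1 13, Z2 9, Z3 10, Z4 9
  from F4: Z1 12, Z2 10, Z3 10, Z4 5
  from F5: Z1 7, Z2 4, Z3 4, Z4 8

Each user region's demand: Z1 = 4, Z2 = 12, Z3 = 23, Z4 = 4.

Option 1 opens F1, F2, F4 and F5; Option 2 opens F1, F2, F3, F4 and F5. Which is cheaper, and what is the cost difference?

Option 1 is cheaper by 98.

Option 1: {F1, F2, F4, F5}: Z1→F5 7·4=28, Z2→F5 4·12=48, Z3→F5 4·23=92, Z4→F2 4·4=16. Service 184; fixed 423; total 607.
Option 2: {F1, F2, F3, F4, F5}: Z1→F5 7·4=28, Z2→F5 4·12=48, Z3→F5 4·23=92, Z4→F2 4·4=16. Service 184; fixed 521; total 705.
Difference: |607 − 705| = 98.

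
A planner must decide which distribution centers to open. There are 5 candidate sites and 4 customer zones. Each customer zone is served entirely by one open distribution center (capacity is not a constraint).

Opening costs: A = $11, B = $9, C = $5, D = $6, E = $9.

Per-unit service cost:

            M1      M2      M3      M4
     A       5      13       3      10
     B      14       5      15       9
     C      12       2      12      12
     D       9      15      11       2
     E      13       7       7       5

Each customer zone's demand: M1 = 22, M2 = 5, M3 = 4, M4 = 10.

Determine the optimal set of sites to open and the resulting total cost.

Open A, C and D; minimum total cost 174.

For any fixed open set, each customer zone goes to its cheapest open site; total = fixed + service.
{A, C, D}: M1→A 5·22=110, M2→C 2·5=10, M3→A 3·4=12, M4→D 2·10=20. Service 152; fixed 22; total 174.
{A, B, C, D}: service 152 + fixed 31 = 183
{A, C, D, E}: service 152 + fixed 31 = 183
{A, B, C, D, E}: service 152 + fixed 40 = 192
No other subset beats 174.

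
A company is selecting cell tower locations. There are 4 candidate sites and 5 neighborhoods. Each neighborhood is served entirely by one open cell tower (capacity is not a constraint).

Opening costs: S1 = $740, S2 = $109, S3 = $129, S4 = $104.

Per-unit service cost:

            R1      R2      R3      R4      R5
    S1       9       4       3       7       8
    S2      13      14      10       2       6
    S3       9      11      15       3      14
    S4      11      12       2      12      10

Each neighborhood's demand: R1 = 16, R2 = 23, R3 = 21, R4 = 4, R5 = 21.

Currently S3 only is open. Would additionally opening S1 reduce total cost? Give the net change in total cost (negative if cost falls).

Current service cost with {S3}: 1018.
Adding S1: each neighborhood re-picks its cheapest; new service cost 479, saving 539.
Extra fixed cost: 740. Net change = 740 − 539 = 201.
(Totals: 1147 → 1348.)

No — net change +201 (cost rises by 201).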